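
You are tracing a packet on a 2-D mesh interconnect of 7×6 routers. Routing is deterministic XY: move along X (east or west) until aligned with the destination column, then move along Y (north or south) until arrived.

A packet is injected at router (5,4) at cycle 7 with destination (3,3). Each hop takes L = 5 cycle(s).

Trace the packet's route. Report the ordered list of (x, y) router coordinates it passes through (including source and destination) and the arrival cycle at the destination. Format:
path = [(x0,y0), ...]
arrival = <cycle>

path = [(5,4), (4,4), (3,4), (3,3)]
arrival = 22

t=7: at (5,4)
t=12: at (4,4) after W
t=17: at (3,4) after W
t=22: at (3,3) after S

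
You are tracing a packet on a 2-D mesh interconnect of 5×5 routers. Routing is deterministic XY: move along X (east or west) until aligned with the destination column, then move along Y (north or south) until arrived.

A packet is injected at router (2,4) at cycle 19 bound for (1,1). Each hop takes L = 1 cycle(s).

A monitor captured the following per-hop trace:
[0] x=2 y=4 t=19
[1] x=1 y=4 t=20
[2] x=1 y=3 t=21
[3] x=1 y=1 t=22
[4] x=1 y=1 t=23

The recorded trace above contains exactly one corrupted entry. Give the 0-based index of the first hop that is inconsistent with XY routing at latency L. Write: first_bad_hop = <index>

[1] (-1,+0) / 1c ⇒ ok
[2] (+0,-1) / 1c ⇒ ok
[3] (+0,-2) / 1c ⇒ BAD: non-unit step

first_bad_hop = 3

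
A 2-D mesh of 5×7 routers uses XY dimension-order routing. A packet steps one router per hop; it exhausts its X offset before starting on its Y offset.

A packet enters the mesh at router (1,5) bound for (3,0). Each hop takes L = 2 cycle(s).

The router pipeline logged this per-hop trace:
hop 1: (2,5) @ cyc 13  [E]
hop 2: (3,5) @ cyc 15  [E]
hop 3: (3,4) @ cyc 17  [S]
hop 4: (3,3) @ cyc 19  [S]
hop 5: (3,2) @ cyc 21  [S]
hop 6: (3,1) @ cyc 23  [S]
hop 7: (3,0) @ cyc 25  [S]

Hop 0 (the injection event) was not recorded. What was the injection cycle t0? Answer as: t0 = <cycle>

t0 = 11

The first recorded entry is hop 1 at cycle 13.
t0 = cyc[1] − L = 13 − 2 = 11.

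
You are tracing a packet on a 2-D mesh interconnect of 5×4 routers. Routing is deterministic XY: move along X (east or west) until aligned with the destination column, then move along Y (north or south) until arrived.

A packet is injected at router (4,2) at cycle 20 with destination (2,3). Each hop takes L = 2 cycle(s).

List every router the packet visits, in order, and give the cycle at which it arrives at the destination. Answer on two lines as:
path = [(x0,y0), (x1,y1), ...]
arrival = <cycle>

src (4,2)  cyc=20
W→(3,2)  cyc=22
W→(2,2)  cyc=24
N→(2,3)  cyc=26

path = [(4,2), (3,2), (2,2), (2,3)]
arrival = 26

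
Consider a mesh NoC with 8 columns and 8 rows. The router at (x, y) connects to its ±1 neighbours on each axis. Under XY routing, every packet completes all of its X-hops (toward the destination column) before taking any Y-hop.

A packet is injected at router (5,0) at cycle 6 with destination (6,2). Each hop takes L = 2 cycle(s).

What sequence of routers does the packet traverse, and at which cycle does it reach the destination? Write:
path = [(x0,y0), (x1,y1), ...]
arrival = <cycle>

src (5,0)  cyc=6
E→(6,0)  cyc=8
N→(6,1)  cyc=10
N→(6,2)  cyc=12

path = [(5,0), (6,0), (6,1), (6,2)]
arrival = 12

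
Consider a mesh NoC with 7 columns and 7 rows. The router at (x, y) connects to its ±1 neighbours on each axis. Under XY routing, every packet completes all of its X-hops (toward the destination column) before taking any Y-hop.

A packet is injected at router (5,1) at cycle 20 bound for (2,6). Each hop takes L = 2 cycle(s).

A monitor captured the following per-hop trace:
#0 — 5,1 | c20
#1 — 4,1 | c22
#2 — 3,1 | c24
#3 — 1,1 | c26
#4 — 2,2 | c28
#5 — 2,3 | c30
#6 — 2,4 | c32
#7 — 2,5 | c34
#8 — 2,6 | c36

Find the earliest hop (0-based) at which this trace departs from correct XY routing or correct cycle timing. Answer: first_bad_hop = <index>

first_bad_hop = 3

hop 1: step (-1,+0), +2 cyc — ok
hop 2: step (-1,+0), +2 cyc — ok
hop 3: step (-2,+0), +2 cyc — BAD: non-unit step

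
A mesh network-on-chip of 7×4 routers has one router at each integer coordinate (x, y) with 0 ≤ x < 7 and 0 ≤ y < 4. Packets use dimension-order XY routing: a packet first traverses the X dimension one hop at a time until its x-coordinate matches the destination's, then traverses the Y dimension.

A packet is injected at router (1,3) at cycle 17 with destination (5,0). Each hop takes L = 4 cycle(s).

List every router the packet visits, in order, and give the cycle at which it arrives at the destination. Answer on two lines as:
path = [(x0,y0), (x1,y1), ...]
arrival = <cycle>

path = [(1,3), (2,3), (3,3), (4,3), (5,3), (5,2), (5,1), (5,0)]
arrival = 45

src (1,3)  cyc=17
E→(2,3)  cyc=21
E→(3,3)  cyc=25
E→(4,3)  cyc=29
E→(5,3)  cyc=33
S→(5,2)  cyc=37
S→(5,1)  cyc=41
S→(5,0)  cyc=45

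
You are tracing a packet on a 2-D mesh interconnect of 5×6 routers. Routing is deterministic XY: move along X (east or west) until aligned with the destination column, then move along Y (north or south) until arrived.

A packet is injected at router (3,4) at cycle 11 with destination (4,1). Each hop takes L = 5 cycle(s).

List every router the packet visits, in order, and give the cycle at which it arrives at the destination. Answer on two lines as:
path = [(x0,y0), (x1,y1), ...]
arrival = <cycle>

src (3,4)  cyc=11
E→(4,4)  cyc=16
S→(4,3)  cyc=21
S→(4,2)  cyc=26
S→(4,1)  cyc=31

path = [(3,4), (4,4), (4,3), (4,2), (4,1)]
arrival = 31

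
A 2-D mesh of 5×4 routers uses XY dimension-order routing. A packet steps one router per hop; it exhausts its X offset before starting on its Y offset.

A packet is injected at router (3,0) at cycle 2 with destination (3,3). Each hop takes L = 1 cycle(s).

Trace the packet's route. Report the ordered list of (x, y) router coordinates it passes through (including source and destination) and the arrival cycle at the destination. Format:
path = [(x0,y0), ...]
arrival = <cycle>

path = [(3,0), (3,1), (3,2), (3,3)]
arrival = 5

hop 0: (3,0) @ cyc 2
hop 1: (3,1) @ cyc 3  [N]
hop 2: (3,2) @ cyc 4  [N]
hop 3: (3,3) @ cyc 5  [N]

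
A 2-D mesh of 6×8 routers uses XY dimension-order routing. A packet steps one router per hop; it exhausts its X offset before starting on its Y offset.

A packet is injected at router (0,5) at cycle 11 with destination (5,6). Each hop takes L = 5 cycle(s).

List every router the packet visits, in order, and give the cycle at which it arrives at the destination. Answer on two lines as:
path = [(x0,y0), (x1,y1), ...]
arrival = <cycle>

[0] x=0 y=5 t=11
[1] x=1 y=5 t=16 →E
[2] x=2 y=5 t=21 →E
[3] x=3 y=5 t=26 →E
[4] x=4 y=5 t=31 →E
[5] x=5 y=5 t=36 →E
[6] x=5 y=6 t=41 →N

path = [(0,5), (1,5), (2,5), (3,5), (4,5), (5,5), (5,6)]
arrival = 41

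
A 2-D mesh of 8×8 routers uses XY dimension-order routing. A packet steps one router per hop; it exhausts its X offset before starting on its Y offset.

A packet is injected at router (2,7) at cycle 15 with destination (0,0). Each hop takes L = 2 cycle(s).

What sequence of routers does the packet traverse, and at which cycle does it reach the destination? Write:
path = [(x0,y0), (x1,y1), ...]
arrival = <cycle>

hop 0: (2,7) @ cyc 15
hop 1: (1,7) @ cyc 17  [W]
hop 2: (0,7) @ cyc 19  [W]
hop 3: (0,6) @ cyc 21  [S]
hop 4: (0,5) @ cyc 23  [S]
hop 5: (0,4) @ cyc 25  [S]
hop 6: (0,3) @ cyc 27  [S]
hop 7: (0,2) @ cyc 29  [S]
hop 8: (0,1) @ cyc 31  [S]
hop 9: (0,0) @ cyc 33  [S]

path = [(2,7), (1,7), (0,7), (0,6), (0,5), (0,4), (0,3), (0,2), (0,1), (0,0)]
arrival = 33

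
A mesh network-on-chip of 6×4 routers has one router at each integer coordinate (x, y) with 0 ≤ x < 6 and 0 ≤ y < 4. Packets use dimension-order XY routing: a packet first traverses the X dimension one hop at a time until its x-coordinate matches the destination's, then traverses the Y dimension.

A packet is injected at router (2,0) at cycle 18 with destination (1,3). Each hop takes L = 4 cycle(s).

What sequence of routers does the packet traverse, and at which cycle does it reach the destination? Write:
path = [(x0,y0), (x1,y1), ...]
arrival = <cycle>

path = [(2,0), (1,0), (1,1), (1,2), (1,3)]
arrival = 34

src (2,0)  cyc=18
W→(1,0)  cyc=22
N→(1,1)  cyc=26
N→(1,2)  cyc=30
N→(1,3)  cyc=34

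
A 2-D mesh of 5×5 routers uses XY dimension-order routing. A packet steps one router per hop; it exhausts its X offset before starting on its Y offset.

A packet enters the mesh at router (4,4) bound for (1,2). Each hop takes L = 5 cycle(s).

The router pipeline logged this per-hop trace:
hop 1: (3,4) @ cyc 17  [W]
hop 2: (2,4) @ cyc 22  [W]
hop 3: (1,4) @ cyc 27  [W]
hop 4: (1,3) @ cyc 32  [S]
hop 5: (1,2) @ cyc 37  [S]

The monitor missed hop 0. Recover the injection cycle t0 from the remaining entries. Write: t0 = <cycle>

t0 = 12

At hop 1 the cycle is 17; in general cyc_k = t0 + kL.
So t0 = 17 − 1·5 = 12.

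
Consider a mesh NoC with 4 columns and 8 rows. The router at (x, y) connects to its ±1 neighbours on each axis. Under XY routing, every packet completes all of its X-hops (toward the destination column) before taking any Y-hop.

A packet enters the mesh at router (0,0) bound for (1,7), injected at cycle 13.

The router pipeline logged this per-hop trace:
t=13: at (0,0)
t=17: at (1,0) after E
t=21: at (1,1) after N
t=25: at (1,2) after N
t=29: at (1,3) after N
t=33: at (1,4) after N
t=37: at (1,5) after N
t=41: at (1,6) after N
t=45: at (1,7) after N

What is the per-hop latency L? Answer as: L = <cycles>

From hop 0 (13) to hop 1 (17): +4 cycles.
One hop costs L cycles, so L = 4.

L = 4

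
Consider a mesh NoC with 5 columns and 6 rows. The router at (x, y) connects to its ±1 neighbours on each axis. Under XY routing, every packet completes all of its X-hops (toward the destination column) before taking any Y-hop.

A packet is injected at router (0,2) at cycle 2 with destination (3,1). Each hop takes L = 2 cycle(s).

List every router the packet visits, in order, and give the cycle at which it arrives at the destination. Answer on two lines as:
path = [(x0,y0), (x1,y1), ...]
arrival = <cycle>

#0 — 0,2 | c2
#1 — 1,2 | c4 | E
#2 — 2,2 | c6 | E
#3 — 3,2 | c8 | E
#4 — 3,1 | c10 | S

path = [(0,2), (1,2), (2,2), (3,2), (3,1)]
arrival = 10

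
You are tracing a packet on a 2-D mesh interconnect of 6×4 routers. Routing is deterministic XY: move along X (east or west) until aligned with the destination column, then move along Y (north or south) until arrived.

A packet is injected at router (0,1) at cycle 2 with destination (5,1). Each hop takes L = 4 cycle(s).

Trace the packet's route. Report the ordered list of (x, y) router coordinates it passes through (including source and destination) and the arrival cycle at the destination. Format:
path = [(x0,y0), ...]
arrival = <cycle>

[0] x=0 y=1 t=2
[1] x=1 y=1 t=6 →E
[2] x=2 y=1 t=10 →E
[3] x=3 y=1 t=14 →E
[4] x=4 y=1 t=18 →E
[5] x=5 y=1 t=22 →E

path = [(0,1), (1,1), (2,1), (3,1), (4,1), (5,1)]
arrival = 22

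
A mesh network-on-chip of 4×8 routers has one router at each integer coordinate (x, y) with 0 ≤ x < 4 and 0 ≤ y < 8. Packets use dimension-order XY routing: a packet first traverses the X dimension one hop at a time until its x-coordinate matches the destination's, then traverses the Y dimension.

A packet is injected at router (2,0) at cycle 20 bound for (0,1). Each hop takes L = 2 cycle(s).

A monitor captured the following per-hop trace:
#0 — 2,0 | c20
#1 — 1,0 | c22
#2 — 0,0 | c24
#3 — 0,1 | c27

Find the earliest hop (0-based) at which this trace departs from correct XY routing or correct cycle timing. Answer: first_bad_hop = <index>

first_bad_hop = 3

check 1→ d=(-1,0) cyc+2: ok
check 2→ d=(-1,0) cyc+2: ok
check 3→ d=(0,1) cyc+3: BAD: Δcyc=3≠L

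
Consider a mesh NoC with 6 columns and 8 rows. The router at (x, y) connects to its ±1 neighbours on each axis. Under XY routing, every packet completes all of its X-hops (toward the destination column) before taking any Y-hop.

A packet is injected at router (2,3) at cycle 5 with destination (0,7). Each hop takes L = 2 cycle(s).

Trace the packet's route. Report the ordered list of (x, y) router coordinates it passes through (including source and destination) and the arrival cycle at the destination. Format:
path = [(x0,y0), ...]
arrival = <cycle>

path = [(2,3), (1,3), (0,3), (0,4), (0,5), (0,6), (0,7)]
arrival = 17

t=5: at (2,3)
t=7: at (1,3) after W
t=9: at (0,3) after W
t=11: at (0,4) after N
t=13: at (0,5) after N
t=15: at (0,6) after N
t=17: at (0,7) after N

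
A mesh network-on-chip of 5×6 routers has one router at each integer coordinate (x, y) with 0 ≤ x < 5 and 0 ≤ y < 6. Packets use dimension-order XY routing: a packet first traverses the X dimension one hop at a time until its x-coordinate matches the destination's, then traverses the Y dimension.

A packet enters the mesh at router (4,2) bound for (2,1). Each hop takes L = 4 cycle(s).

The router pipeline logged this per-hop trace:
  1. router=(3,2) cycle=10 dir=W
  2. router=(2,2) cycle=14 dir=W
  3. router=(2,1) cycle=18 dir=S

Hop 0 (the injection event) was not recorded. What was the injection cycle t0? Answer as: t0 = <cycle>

t0 = 6

At hop 1 the cycle is 10; in general cyc_k = t0 + kL.
t0 = cyc[1] − L = 10 − 4 = 6.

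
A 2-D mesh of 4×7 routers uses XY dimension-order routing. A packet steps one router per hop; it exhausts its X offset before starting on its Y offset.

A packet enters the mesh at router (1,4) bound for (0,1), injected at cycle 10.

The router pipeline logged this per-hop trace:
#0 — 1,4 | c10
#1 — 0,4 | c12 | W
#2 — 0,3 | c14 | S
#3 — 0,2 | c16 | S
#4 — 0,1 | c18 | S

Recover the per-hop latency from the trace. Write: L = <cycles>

L = 2

cyc[1] − cyc[0] = 12 − 10 = 2.
Each hop adds L, hence L = 2.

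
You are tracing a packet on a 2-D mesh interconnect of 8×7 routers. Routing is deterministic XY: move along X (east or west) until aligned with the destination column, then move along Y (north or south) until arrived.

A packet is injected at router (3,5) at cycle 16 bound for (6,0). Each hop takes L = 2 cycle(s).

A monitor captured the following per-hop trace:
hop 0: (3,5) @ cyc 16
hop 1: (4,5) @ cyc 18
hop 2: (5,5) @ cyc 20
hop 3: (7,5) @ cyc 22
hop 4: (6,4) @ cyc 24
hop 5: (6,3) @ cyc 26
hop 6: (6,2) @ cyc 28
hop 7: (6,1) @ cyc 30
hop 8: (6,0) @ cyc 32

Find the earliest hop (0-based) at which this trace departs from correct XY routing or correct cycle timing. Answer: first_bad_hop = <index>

hop 1: step (+1,+0), +2 cyc — ok
hop 2: step (+1,+0), +2 cyc — ok
hop 3: step (+2,+0), +2 cyc — BAD: non-unit step

first_bad_hop = 3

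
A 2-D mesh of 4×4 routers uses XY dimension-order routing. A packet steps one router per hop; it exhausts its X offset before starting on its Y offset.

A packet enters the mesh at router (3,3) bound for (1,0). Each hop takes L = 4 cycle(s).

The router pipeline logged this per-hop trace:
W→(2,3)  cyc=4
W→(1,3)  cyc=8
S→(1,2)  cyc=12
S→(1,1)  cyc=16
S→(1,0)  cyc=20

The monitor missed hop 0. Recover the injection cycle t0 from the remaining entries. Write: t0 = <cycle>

t0 = 0

At hop 1 the cycle is 4; in general cyc_k = t0 + kL.
So t0 = 4 − 1·4 = 0.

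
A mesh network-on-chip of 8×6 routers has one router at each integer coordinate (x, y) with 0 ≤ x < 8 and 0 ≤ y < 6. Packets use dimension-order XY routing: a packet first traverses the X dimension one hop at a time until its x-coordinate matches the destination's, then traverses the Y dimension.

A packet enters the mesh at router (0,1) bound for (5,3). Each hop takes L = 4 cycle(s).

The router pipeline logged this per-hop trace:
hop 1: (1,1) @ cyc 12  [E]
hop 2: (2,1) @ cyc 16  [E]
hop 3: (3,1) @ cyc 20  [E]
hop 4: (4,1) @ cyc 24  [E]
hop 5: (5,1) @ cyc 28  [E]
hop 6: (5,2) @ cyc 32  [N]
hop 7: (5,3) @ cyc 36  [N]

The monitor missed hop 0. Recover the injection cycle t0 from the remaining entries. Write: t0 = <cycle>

t0 = 8

At hop 1 the cycle is 12; in general cyc_k = t0 + kL.
So t0 = 12 − 1·4 = 8.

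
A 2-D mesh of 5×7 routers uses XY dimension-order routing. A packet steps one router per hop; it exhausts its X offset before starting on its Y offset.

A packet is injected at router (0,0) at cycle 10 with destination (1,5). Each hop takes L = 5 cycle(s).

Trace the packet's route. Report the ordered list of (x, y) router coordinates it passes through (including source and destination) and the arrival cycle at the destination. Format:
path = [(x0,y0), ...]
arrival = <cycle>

path = [(0,0), (1,0), (1,1), (1,2), (1,3), (1,4), (1,5)]
arrival = 40

src (0,0)  cyc=10
E→(1,0)  cyc=15
N→(1,1)  cyc=20
N→(1,2)  cyc=25
N→(1,3)  cyc=30
N→(1,4)  cyc=35
N→(1,5)  cyc=40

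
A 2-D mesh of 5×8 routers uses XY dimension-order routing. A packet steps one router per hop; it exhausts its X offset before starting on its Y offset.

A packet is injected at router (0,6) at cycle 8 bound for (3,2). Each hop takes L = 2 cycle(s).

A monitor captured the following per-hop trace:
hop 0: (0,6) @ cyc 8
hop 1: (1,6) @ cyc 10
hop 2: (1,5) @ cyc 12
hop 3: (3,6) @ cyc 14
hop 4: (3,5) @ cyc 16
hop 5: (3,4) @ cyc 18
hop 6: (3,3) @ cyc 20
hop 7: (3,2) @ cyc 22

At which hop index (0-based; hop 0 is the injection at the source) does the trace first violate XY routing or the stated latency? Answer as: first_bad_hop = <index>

first_bad_hop = 2

check 1→ d=(1,0) cyc+2: ok
check 2→ d=(0,-1) cyc+2: BAD: Y-move but x=1≠3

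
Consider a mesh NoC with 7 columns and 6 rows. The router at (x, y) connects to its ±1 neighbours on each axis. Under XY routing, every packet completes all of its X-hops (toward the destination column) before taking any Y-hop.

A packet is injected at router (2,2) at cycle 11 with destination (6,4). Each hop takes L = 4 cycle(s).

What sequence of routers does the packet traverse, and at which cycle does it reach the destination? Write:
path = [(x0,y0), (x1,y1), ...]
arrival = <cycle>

path = [(2,2), (3,2), (4,2), (5,2), (6,2), (6,3), (6,4)]
arrival = 35

hop 0: (2,2) @ cyc 11
hop 1: (3,2) @ cyc 15  [E]
hop 2: (4,2) @ cyc 19  [E]
hop 3: (5,2) @ cyc 23  [E]
hop 4: (6,2) @ cyc 27  [E]
hop 5: (6,3) @ cyc 31  [N]
hop 6: (6,4) @ cyc 35  [N]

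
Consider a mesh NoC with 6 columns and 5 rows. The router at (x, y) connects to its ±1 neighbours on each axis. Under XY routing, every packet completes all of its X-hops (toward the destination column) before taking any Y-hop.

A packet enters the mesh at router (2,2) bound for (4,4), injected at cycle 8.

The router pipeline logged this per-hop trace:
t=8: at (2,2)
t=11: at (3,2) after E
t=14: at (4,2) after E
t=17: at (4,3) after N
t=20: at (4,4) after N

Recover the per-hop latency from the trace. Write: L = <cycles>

L = 3

From hop 0 (8) to hop 1 (11): +3 cycles.
Each hop adds L, hence L = 3.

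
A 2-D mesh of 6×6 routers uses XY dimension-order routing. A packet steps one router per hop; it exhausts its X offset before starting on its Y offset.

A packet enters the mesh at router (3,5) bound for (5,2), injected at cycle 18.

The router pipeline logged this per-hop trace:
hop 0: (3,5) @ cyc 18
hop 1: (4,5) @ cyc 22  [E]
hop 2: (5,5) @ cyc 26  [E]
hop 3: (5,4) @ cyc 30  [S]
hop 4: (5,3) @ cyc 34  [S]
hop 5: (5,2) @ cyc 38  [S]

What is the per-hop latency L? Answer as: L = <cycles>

From hop 0 (18) to hop 1 (22): +4 cycles.
Each hop adds L, hence L = 4.

L = 4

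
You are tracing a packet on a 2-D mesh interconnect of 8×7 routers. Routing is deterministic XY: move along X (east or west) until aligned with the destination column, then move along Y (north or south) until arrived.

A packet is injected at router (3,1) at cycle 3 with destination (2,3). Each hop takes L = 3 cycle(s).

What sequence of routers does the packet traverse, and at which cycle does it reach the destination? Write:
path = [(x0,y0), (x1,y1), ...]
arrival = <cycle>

t=3: at (3,1)
t=6: at (2,1) after W
t=9: at (2,2) after N
t=12: at (2,3) after N

path = [(3,1), (2,1), (2,2), (2,3)]
arrival = 12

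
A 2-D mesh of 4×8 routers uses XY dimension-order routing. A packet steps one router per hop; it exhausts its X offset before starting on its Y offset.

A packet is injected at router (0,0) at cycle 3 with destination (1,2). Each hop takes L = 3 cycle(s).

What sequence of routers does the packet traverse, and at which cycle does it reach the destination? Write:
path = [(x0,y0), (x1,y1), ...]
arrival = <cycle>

[0] x=0 y=0 t=3
[1] x=1 y=0 t=6 →E
[2] x=1 y=1 t=9 →N
[3] x=1 y=2 t=12 →N

path = [(0,0), (1,0), (1,1), (1,2)]
arrival = 12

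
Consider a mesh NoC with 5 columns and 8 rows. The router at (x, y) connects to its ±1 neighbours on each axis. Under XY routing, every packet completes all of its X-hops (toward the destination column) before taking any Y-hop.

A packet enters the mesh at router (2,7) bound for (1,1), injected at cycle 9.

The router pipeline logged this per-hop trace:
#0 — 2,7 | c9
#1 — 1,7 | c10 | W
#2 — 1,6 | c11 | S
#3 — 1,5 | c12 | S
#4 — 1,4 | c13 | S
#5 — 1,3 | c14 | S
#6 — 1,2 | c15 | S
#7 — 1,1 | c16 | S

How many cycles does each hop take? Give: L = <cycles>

Δcyc across hop 0→1: 10 − 9 = 1.
Each hop adds L, hence L = 1.

L = 1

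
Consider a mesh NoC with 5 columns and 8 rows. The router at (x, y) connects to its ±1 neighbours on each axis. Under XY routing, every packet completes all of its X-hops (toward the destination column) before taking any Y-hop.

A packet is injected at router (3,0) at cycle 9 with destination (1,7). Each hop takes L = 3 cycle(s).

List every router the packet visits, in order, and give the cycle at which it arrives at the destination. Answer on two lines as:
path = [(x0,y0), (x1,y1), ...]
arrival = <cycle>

t=9: at (3,0)
t=12: at (2,0) after W
t=15: at (1,0) after W
t=18: at (1,1) after N
t=21: at (1,2) after N
t=24: at (1,3) after N
t=27: at (1,4) after N
t=30: at (1,5) after N
t=33: at (1,6) after N
t=36: at (1,7) after N

path = [(3,0), (2,0), (1,0), (1,1), (1,2), (1,3), (1,4), (1,5), (1,6), (1,7)]
arrival = 36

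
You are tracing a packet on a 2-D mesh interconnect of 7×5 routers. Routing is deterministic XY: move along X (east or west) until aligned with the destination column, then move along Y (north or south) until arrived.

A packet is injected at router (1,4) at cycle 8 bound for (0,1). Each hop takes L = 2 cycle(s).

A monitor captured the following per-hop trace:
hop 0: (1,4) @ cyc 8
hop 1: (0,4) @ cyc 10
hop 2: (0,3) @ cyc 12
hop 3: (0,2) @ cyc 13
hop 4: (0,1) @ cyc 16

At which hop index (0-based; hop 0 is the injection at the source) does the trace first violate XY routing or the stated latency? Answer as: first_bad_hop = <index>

first_bad_hop = 3

[1] (-1,+0) / 2c ⇒ ok
[2] (+0,-1) / 2c ⇒ ok
[3] (+0,-1) / 1c ⇒ BAD: Δcyc=1≠L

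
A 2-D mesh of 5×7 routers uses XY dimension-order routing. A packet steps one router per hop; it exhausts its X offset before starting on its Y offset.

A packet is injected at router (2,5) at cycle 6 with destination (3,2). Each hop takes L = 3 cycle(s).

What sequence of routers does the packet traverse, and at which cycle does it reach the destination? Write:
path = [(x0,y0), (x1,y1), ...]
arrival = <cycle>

[0] x=2 y=5 t=6
[1] x=3 y=5 t=9 →E
[2] x=3 y=4 t=12 →S
[3] x=3 y=3 t=15 →S
[4] x=3 y=2 t=18 →S

path = [(2,5), (3,5), (3,4), (3,3), (3,2)]
arrival = 18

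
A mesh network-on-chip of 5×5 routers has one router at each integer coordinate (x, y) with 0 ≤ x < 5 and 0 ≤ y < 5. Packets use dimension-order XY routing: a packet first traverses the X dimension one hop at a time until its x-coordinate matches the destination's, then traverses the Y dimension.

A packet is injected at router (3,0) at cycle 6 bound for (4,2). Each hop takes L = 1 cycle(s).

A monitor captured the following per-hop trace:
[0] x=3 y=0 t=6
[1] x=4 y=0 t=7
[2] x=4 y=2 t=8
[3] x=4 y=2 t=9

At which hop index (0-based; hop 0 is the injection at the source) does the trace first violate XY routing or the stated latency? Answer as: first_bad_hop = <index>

first_bad_hop = 2

hop 1: step (+1,+0), +1 cyc — ok
hop 2: step (+0,+2), +1 cyc — BAD: non-unit step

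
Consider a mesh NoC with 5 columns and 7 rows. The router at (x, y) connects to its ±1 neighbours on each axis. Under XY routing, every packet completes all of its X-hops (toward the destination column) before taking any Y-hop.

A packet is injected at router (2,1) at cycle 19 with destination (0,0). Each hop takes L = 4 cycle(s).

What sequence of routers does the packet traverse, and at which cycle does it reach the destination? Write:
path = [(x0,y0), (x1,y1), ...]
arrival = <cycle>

  0. router=(2,1) cycle=19 (inject)
  1. router=(1,1) cycle=23 dir=W
  2. router=(0,1) cycle=27 dir=W
  3. router=(0,0) cycle=31 dir=S

path = [(2,1), (1,1), (0,1), (0,0)]
arrival = 31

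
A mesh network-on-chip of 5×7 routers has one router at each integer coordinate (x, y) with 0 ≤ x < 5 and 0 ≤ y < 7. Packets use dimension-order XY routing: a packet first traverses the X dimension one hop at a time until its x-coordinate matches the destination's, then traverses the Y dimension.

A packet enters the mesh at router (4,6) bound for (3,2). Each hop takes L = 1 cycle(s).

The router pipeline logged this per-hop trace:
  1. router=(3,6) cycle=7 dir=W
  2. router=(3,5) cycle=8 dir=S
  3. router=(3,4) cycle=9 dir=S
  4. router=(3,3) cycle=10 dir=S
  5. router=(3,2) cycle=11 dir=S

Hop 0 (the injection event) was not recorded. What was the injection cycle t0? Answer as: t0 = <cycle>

t0 = 6

cyc[1] = 7 and cyc[k] = t0 + k·L for every k.
Therefore t0 = 7 − L = 6.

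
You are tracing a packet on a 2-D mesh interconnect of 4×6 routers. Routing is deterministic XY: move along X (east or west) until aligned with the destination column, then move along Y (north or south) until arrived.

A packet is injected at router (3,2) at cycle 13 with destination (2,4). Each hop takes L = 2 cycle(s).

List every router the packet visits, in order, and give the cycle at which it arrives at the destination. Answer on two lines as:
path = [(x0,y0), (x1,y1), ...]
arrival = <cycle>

path = [(3,2), (2,2), (2,3), (2,4)]
arrival = 19

src (3,2)  cyc=13
W→(2,2)  cyc=15
N→(2,3)  cyc=17
N→(2,4)  cyc=19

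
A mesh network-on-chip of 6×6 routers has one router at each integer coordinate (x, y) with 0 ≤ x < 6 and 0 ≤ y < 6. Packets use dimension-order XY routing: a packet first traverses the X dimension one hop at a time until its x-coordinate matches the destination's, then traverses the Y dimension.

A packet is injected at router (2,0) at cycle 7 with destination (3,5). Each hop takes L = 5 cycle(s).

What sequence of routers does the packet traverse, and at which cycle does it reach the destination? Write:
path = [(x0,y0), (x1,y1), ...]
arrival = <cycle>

  0. router=(2,0) cycle=7 (inject)
  1. router=(3,0) cycle=12 dir=E
  2. router=(3,1) cycle=17 dir=N
  3. router=(3,2) cycle=22 dir=N
  4. router=(3,3) cycle=27 dir=N
  5. router=(3,4) cycle=32 dir=N
  6. router=(3,5) cycle=37 dir=N

path = [(2,0), (3,0), (3,1), (3,2), (3,3), (3,4), (3,5)]
arrival = 37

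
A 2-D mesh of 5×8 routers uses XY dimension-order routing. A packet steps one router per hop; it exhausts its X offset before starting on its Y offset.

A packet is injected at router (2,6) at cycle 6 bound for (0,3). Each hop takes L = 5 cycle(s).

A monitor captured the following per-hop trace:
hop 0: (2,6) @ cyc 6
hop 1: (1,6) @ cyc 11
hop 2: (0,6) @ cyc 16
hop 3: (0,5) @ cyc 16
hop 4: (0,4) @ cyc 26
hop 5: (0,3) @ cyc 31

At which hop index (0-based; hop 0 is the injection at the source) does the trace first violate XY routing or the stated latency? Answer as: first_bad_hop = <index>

first_bad_hop = 3

  1: Δx=-1 Δy=+0 Δt=5 [ok]
  2: Δx=-1 Δy=+0 Δt=5 [ok]
  3: Δx=+0 Δy=-1 Δt=0 [BAD: Δcyc=0≠L]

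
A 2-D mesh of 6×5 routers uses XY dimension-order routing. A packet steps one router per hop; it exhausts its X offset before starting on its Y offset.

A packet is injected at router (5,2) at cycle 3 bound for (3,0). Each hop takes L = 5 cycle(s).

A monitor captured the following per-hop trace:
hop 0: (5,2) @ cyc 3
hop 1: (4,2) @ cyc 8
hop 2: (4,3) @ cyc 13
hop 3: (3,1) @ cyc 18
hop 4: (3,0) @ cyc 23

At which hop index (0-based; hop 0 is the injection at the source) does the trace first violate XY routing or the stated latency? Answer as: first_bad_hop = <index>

first_bad_hop = 2

check 1→ d=(-1,0) cyc+5: ok
check 2→ d=(0,1) cyc+5: BAD: Y-move but x=4≠3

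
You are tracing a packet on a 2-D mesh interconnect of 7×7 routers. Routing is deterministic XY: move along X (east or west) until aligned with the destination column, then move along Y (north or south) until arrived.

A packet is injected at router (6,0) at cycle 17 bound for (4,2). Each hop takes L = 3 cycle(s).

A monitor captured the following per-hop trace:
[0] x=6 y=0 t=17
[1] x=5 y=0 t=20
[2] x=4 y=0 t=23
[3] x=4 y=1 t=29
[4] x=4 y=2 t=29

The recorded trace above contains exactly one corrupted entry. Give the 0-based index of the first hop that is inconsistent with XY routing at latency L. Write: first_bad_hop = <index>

check 1→ d=(-1,0) cyc+3: ok
check 2→ d=(-1,0) cyc+3: ok
check 3→ d=(0,1) cyc+6: BAD: Δcyc=6≠L

first_bad_hop = 3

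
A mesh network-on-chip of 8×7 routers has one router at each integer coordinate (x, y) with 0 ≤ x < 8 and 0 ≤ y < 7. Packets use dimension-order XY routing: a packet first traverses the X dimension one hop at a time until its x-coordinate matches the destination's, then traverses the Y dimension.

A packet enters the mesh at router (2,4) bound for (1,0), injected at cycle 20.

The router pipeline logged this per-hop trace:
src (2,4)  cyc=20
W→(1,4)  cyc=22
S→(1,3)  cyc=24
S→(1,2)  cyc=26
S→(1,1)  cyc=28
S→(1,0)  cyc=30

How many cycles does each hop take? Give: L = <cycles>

L = 2

Δcyc across hop 0→1: 22 − 20 = 2.
That increment is L by definition: L = 2.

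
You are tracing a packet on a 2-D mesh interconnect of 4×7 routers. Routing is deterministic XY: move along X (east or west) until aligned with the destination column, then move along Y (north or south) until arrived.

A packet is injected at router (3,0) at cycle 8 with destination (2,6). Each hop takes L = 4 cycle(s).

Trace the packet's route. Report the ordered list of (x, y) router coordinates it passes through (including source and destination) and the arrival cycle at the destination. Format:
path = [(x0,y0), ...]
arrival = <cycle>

[0] x=3 y=0 t=8
[1] x=2 y=0 t=12 →W
[2] x=2 y=1 t=16 →N
[3] x=2 y=2 t=20 →N
[4] x=2 y=3 t=24 →N
[5] x=2 y=4 t=28 →N
[6] x=2 y=5 t=32 →N
[7] x=2 y=6 t=36 →N

path = [(3,0), (2,0), (2,1), (2,2), (2,3), (2,4), (2,5), (2,6)]
arrival = 36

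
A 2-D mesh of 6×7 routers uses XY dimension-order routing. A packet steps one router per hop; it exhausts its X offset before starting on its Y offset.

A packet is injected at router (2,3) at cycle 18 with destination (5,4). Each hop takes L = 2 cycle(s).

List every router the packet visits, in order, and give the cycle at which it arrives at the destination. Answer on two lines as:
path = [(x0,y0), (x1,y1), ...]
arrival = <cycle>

#0 — 2,3 | c18
#1 — 3,3 | c20 | E
#2 — 4,3 | c22 | E
#3 — 5,3 | c24 | E
#4 — 5,4 | c26 | N

path = [(2,3), (3,3), (4,3), (5,3), (5,4)]
arrival = 26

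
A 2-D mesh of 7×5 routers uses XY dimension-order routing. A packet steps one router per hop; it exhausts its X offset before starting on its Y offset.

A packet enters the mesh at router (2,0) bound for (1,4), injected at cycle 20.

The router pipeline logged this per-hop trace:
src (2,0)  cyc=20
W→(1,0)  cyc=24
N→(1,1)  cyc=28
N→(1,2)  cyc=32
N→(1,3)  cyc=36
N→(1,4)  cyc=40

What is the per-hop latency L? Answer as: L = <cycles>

Δcyc across hop 0→1: 24 − 20 = 4.
One hop costs L cycles, so L = 4.

L = 4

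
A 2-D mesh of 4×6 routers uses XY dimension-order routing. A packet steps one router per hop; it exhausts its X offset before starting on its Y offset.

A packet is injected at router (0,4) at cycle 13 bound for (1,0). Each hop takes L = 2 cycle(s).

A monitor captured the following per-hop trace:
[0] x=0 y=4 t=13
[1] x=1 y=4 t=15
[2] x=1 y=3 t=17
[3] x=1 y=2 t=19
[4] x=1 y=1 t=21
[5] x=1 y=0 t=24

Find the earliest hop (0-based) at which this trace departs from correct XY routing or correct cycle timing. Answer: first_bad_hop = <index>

first_bad_hop = 5

check 1→ d=(1,0) cyc+2: ok
check 2→ d=(0,-1) cyc+2: ok
check 3→ d=(0,-1) cyc+2: ok
check 4→ d=(0,-1) cyc+2: ok
check 5→ d=(0,-1) cyc+3: BAD: Δcyc=3≠L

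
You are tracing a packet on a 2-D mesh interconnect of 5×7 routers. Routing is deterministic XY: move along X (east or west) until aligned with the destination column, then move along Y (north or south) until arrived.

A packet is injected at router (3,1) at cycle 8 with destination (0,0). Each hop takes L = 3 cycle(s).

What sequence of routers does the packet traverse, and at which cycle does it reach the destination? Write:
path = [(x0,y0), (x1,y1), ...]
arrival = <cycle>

path = [(3,1), (2,1), (1,1), (0,1), (0,0)]
arrival = 20

[0] x=3 y=1 t=8
[1] x=2 y=1 t=11 →W
[2] x=1 y=1 t=14 →W
[3] x=0 y=1 t=17 →W
[4] x=0 y=0 t=20 →S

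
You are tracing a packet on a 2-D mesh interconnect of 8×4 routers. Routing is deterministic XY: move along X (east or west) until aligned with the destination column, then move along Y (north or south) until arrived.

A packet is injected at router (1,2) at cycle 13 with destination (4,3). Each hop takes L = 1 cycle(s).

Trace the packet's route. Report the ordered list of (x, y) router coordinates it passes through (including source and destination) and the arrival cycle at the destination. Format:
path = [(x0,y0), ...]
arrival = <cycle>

path = [(1,2), (2,2), (3,2), (4,2), (4,3)]
arrival = 17

  0. router=(1,2) cycle=13 (inject)
  1. router=(2,2) cycle=14 dir=E
  2. router=(3,2) cycle=15 dir=E
  3. router=(4,2) cycle=16 dir=E
  4. router=(4,3) cycle=17 dir=N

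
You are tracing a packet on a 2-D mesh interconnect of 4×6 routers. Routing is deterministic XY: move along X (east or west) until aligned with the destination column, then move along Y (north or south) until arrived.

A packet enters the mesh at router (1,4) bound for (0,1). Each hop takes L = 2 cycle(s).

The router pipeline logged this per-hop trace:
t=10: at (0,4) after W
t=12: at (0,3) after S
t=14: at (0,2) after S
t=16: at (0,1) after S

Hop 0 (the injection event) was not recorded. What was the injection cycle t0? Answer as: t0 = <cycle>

t0 = 8

At hop 1 the cycle is 10; in general cyc_k = t0 + kL.
t0 = cyc[1] − L = 10 − 2 = 8.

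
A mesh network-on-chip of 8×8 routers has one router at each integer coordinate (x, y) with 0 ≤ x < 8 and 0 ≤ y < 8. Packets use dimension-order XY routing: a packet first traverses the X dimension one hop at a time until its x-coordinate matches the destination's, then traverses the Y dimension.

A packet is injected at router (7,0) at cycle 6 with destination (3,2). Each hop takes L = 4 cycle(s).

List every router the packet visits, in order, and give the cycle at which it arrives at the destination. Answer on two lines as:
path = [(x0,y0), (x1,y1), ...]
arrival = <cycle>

path = [(7,0), (6,0), (5,0), (4,0), (3,0), (3,1), (3,2)]
arrival = 30

hop 0: (7,0) @ cyc 6
hop 1: (6,0) @ cyc 10  [W]
hop 2: (5,0) @ cyc 14  [W]
hop 3: (4,0) @ cyc 18  [W]
hop 4: (3,0) @ cyc 22  [W]
hop 5: (3,1) @ cyc 26  [N]
hop 6: (3,2) @ cyc 30  [N]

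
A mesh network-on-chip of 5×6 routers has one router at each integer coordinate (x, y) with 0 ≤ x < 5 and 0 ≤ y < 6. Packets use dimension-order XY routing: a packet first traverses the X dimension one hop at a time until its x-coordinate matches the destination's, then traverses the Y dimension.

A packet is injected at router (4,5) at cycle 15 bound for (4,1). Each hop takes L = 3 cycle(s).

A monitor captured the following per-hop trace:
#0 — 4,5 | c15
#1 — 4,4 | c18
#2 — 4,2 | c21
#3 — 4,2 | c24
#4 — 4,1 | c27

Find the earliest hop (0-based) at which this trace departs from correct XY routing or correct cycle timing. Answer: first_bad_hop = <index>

  1: Δx=+0 Δy=-1 Δt=3 [ok]
  2: Δx=+0 Δy=-2 Δt=3 [BAD: non-unit step]

first_bad_hop = 2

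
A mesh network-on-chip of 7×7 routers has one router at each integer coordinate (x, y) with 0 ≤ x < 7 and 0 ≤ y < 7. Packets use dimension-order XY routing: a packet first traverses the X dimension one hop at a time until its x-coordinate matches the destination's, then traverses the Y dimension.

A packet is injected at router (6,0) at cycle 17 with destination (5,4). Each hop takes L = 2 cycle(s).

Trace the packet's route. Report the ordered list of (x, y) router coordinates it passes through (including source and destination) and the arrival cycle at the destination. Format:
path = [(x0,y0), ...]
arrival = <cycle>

src (6,0)  cyc=17
W→(5,0)  cyc=19
N→(5,1)  cyc=21
N→(5,2)  cyc=23
N→(5,3)  cyc=25
N→(5,4)  cyc=27

path = [(6,0), (5,0), (5,1), (5,2), (5,3), (5,4)]
arrival = 27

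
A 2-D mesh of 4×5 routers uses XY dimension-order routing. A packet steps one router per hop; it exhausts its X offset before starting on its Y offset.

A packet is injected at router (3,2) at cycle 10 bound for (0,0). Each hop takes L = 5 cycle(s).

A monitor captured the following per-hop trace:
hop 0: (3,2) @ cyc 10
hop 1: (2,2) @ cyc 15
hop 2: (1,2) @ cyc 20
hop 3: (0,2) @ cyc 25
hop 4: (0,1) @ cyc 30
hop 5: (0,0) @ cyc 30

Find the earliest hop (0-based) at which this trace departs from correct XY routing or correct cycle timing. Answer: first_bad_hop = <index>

check 1→ d=(-1,0) cyc+5: ok
check 2→ d=(-1,0) cyc+5: ok
check 3→ d=(-1,0) cyc+5: ok
check 4→ d=(0,-1) cyc+5: ok
check 5→ d=(0,-1) cyc+0: BAD: Δcyc=0≠L

first_bad_hop = 5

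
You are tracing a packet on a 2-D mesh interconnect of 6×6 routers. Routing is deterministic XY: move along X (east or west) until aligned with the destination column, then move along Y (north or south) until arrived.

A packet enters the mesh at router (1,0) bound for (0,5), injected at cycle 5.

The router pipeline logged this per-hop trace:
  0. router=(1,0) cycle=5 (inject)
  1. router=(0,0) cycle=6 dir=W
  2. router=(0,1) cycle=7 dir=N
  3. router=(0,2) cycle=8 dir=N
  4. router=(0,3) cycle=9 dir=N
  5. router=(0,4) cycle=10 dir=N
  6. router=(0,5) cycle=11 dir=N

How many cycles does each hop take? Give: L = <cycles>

cyc[1] − cyc[0] = 6 − 5 = 1.
Each hop adds L, hence L = 1.

L = 1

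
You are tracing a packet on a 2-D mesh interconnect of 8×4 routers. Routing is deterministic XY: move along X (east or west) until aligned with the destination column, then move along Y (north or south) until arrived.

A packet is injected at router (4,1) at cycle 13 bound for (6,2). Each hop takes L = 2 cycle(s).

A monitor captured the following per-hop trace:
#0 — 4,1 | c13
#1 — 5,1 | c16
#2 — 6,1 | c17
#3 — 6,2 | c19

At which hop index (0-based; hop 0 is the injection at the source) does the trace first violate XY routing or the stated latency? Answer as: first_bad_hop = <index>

first_bad_hop = 1

  1: Δx=+1 Δy=+0 Δt=3 [BAD: Δcyc=3≠L]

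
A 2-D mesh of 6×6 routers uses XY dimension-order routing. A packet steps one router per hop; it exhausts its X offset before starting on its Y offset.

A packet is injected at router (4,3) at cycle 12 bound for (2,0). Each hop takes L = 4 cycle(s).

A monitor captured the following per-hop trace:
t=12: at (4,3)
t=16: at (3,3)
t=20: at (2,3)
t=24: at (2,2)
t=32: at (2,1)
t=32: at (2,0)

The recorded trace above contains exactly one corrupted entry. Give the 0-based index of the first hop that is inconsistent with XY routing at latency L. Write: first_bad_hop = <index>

first_bad_hop = 4

[1] (-1,+0) / 4c ⇒ ok
[2] (-1,+0) / 4c ⇒ ok
[3] (+0,-1) / 4c ⇒ ok
[4] (+0,-1) / 8c ⇒ BAD: Δcyc=8≠L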